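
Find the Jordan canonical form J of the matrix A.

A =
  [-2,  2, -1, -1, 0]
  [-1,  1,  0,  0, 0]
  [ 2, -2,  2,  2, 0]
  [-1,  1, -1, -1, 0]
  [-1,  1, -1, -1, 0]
J_3(0) ⊕ J_1(0) ⊕ J_1(0)

The characteristic polynomial is
  det(x·I − A) = x^5

Eigenvalues and multiplicities (the geometric multiplicity of λ is n − rank(A − λI), which equals the number of Jordan blocks for λ):
  λ = 0: algebraic multiplicity = 5, geometric multiplicity = 3

Determining the block sizes for each eigenvalue:
  λ = 0: with am = 5 and gm = 3, the partition is not yet determined (e.g. several partitions of 5 into 3 parts exist). Let N = A − (0)·I. Computing rank(N^1) = 2, rank(N^2) = 1, rank(N^3) = 0; the number of blocks of size ≥ j is rank(N^{j−1}) − rank(N^j), giving [3, 1, 1]. So we have 1 block(s) of size 3, 2 block(s) of size 1 → block sizes [3, 1, 1]

Assembling the blocks gives a Jordan form
J =
  [0, 1, 0, 0, 0]
  [0, 0, 1, 0, 0]
  [0, 0, 0, 0, 0]
  [0, 0, 0, 0, 0]
  [0, 0, 0, 0, 0]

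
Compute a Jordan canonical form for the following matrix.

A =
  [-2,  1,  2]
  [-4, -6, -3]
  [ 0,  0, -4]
J_3(-4)

The characteristic polynomial is
  det(x·I − A) = x^3 + 12*x^2 + 48*x + 64 = (x + 4)^3

Eigenvalues and multiplicities (the geometric multiplicity of λ is n − rank(A − λI), which equals the number of Jordan blocks for λ):
  λ = -4: algebraic multiplicity = 3, geometric multiplicity = 1

Determining the block sizes for each eigenvalue:
  λ = -4: one block (gm = 1), so the single block has size am = 3 → block sizes [3]

Assembling the blocks gives a Jordan form
J =
  [-4,  1,  0]
  [ 0, -4,  1]
  [ 0,  0, -4]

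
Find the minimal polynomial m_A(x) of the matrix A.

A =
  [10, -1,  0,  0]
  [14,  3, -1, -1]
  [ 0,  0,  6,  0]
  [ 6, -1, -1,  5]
x^3 - 18*x^2 + 108*x - 216

The characteristic polynomial is χ_A(x) = (x - 6)^4, so the eigenvalues are known. The minimal polynomial is
  m_A(x) = Π_λ (x − λ)^{k_λ}
where k_λ is the size of the *largest* Jordan block for λ (equivalently, the smallest k with (A − λI)^k v = 0 for every generalised eigenvector v of λ).

  λ = 6: largest Jordan block has size 3, contributing (x − 6)^3

So m_A(x) = (x - 6)^3 = x^3 - 18*x^2 + 108*x - 216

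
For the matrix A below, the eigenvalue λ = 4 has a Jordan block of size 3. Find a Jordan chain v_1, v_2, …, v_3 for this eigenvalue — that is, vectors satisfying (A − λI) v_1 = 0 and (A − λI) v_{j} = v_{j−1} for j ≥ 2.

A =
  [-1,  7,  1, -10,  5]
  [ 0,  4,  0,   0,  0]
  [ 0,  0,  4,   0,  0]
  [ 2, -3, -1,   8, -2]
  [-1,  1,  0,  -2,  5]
A Jordan chain for λ = 4 of length 3:
v_1 = (5, 0, 0, -2, 1)ᵀ
v_2 = (1, 0, 0, -1, 0)ᵀ
v_3 = (0, 0, 1, 0, 0)ᵀ

Let N = A − (4)·I. We want v_3 with N^3 v_3 = 0 but N^2 v_3 ≠ 0; then v_{j-1} := N · v_j for j = 3, …, 2.

Pick v_3 = (0, 0, 1, 0, 0)ᵀ.
Then v_2 = N · v_3 = (1, 0, 0, -1, 0)ᵀ.
Then v_1 = N · v_2 = (5, 0, 0, -2, 1)ᵀ.

Sanity check: (A − (4)·I) v_1 = (0, 0, 0, 0, 0)ᵀ = 0. ✓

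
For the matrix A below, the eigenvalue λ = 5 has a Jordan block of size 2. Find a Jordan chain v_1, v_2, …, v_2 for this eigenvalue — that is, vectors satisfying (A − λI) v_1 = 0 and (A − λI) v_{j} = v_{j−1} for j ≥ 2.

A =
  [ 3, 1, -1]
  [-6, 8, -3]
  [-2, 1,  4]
A Jordan chain for λ = 5 of length 2:
v_1 = (-2, -6, -2)ᵀ
v_2 = (1, 0, 0)ᵀ

Let N = A − (5)·I. We want v_2 with N^2 v_2 = 0 but N^1 v_2 ≠ 0; then v_{j-1} := N · v_j for j = 2, …, 2.

Pick v_2 = (1, 0, 0)ᵀ.
Then v_1 = N · v_2 = (-2, -6, -2)ᵀ.

Sanity check: (A − (5)·I) v_1 = (0, 0, 0)ᵀ = 0. ✓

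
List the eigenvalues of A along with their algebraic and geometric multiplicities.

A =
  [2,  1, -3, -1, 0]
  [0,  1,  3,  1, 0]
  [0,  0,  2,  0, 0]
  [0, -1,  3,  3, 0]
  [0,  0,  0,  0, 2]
λ = 2: alg = 5, geom = 4

Step 1 — factor the characteristic polynomial to read off the algebraic multiplicities:
  χ_A(x) = (x - 2)^5

Step 2 — compute geometric multiplicities via the rank-nullity identity g(λ) = n − rank(A − λI):
  rank(A − (2)·I) = 1, so dim ker(A − (2)·I) = n − 1 = 4

Summary:
  λ = 2: algebraic multiplicity = 5, geometric multiplicity = 4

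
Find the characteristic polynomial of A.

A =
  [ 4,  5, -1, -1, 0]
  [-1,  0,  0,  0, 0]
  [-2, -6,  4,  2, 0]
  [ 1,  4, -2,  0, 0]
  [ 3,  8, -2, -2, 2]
x^5 - 10*x^4 + 40*x^3 - 80*x^2 + 80*x - 32

Expanding det(x·I − A) (e.g. by cofactor expansion or by noting that A is similar to its Jordan form J, which has the same characteristic polynomial as A) gives
  χ_A(x) = x^5 - 10*x^4 + 40*x^3 - 80*x^2 + 80*x - 32
which factors as (x - 2)^5. The eigenvalues (with algebraic multiplicities) are λ = 2 with multiplicity 5.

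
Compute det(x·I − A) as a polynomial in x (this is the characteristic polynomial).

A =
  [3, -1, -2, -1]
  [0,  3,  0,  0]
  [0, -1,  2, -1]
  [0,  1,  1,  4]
x^4 - 12*x^3 + 54*x^2 - 108*x + 81

Expanding det(x·I − A) (e.g. by cofactor expansion or by noting that A is similar to its Jordan form J, which has the same characteristic polynomial as A) gives
  χ_A(x) = x^4 - 12*x^3 + 54*x^2 - 108*x + 81
which factors as (x - 3)^4. The eigenvalues (with algebraic multiplicities) are λ = 3 with multiplicity 4.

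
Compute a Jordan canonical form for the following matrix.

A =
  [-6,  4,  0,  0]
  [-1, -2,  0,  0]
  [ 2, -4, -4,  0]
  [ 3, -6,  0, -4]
J_2(-4) ⊕ J_1(-4) ⊕ J_1(-4)

The characteristic polynomial is
  det(x·I − A) = x^4 + 16*x^3 + 96*x^2 + 256*x + 256 = (x + 4)^4

Eigenvalues and multiplicities (the geometric multiplicity of λ is n − rank(A − λI), which equals the number of Jordan blocks for λ):
  λ = -4: algebraic multiplicity = 4, geometric multiplicity = 3

Determining the block sizes for each eigenvalue:
  λ = -4: 3 blocks summing to 4 forces exactly one block of size 2 and the rest size 1 → block sizes [2, 1, 1]

Assembling the blocks gives a Jordan form
J =
  [-4,  1,  0,  0]
  [ 0, -4,  0,  0]
  [ 0,  0, -4,  0]
  [ 0,  0,  0, -4]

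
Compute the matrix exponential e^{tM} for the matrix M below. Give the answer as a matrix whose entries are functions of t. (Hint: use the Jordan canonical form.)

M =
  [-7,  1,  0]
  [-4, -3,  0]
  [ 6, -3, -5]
e^{tM} =
  [-2*t*exp(-5*t) + exp(-5*t), t*exp(-5*t), 0]
  [-4*t*exp(-5*t), 2*t*exp(-5*t) + exp(-5*t), 0]
  [6*t*exp(-5*t), -3*t*exp(-5*t), exp(-5*t)]

Strategy: write M = P · J · P⁻¹ where J is a Jordan canonical form, so e^{tM} = P · e^{tJ} · P⁻¹, and e^{tJ} can be computed block-by-block.

M has Jordan form
J =
  [-5,  1,  0]
  [ 0, -5,  0]
  [ 0,  0, -5]
(up to reordering of blocks).

Per-block formulas:
  For a 2×2 Jordan block J_2(-5): exp(t · J_2(-5)) = e^(-5t)·(I + t·N), where N is the 2×2 nilpotent shift.
  For a 1×1 block at λ = -5: exp(t · [-5]) = [e^(-5t)].

After assembling e^{tJ} and conjugating by P, we get:

e^{tM} =
  [-2*t*exp(-5*t) + exp(-5*t), t*exp(-5*t), 0]
  [-4*t*exp(-5*t), 2*t*exp(-5*t) + exp(-5*t), 0]
  [6*t*exp(-5*t), -3*t*exp(-5*t), exp(-5*t)]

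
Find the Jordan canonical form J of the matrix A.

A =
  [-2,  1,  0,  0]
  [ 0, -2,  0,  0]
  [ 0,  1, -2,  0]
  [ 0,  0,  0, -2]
J_2(-2) ⊕ J_1(-2) ⊕ J_1(-2)

The characteristic polynomial is
  det(x·I − A) = x^4 + 8*x^3 + 24*x^2 + 32*x + 16 = (x + 2)^4

Eigenvalues and multiplicities (the geometric multiplicity of λ is n − rank(A − λI), which equals the number of Jordan blocks for λ):
  λ = -2: algebraic multiplicity = 4, geometric multiplicity = 3

Determining the block sizes for each eigenvalue:
  λ = -2: 3 blocks summing to 4 forces exactly one block of size 2 and the rest size 1 → block sizes [2, 1, 1]

Assembling the blocks gives a Jordan form
J =
  [-2,  1,  0,  0]
  [ 0, -2,  0,  0]
  [ 0,  0, -2,  0]
  [ 0,  0,  0, -2]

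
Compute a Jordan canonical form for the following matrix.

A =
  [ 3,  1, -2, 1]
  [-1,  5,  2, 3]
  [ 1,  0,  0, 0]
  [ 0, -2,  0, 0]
J_3(2) ⊕ J_1(2)

The characteristic polynomial is
  det(x·I − A) = x^4 - 8*x^3 + 24*x^2 - 32*x + 16 = (x - 2)^4

Eigenvalues and multiplicities (the geometric multiplicity of λ is n − rank(A − λI), which equals the number of Jordan blocks for λ):
  λ = 2: algebraic multiplicity = 4, geometric multiplicity = 2

Determining the block sizes for each eigenvalue:
  λ = 2: with am = 4 and gm = 2, the partition is not yet determined (e.g. several partitions of 4 into 2 parts exist). Let N = A − (2)·I. Computing rank(N^1) = 2, rank(N^2) = 1, rank(N^3) = 0; the number of blocks of size ≥ j is rank(N^{j−1}) − rank(N^j), giving [2, 1, 1]. So we have 1 block(s) of size 3, 1 block(s) of size 1 → block sizes [3, 1]

Assembling the blocks gives a Jordan form
J =
  [2, 1, 0, 0]
  [0, 2, 1, 0]
  [0, 0, 2, 0]
  [0, 0, 0, 2]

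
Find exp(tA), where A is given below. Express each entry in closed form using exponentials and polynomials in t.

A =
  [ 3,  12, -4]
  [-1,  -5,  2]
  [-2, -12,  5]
e^{tA} =
  [2*t*exp(t) + exp(t), 12*t*exp(t), -4*t*exp(t)]
  [-t*exp(t), -6*t*exp(t) + exp(t), 2*t*exp(t)]
  [-2*t*exp(t), -12*t*exp(t), 4*t*exp(t) + exp(t)]

Strategy: write A = P · J · P⁻¹ where J is a Jordan canonical form, so e^{tA} = P · e^{tJ} · P⁻¹, and e^{tJ} can be computed block-by-block.

A has Jordan form
J =
  [1, 1, 0]
  [0, 1, 0]
  [0, 0, 1]
(up to reordering of blocks).

Per-block formulas:
  For a 2×2 Jordan block J_2(1): exp(t · J_2(1)) = e^(1t)·(I + t·N), where N is the 2×2 nilpotent shift.
  For a 1×1 block at λ = 1: exp(t · [1]) = [e^(1t)].

After assembling e^{tJ} and conjugating by P, we get:

e^{tA} =
  [2*t*exp(t) + exp(t), 12*t*exp(t), -4*t*exp(t)]
  [-t*exp(t), -6*t*exp(t) + exp(t), 2*t*exp(t)]
  [-2*t*exp(t), -12*t*exp(t), 4*t*exp(t) + exp(t)]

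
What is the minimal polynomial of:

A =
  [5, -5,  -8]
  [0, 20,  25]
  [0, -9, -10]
x^3 - 15*x^2 + 75*x - 125

The characteristic polynomial is χ_A(x) = (x - 5)^3, so the eigenvalues are known. The minimal polynomial is
  m_A(x) = Π_λ (x − λ)^{k_λ}
where k_λ is the size of the *largest* Jordan block for λ (equivalently, the smallest k with (A − λI)^k v = 0 for every generalised eigenvector v of λ).

  λ = 5: largest Jordan block has size 3, contributing (x − 5)^3

So m_A(x) = (x - 5)^3 = x^3 - 15*x^2 + 75*x - 125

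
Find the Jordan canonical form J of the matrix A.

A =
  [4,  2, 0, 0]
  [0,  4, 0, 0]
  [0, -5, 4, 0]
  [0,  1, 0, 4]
J_2(4) ⊕ J_1(4) ⊕ J_1(4)

The characteristic polynomial is
  det(x·I − A) = x^4 - 16*x^3 + 96*x^2 - 256*x + 256 = (x - 4)^4

Eigenvalues and multiplicities (the geometric multiplicity of λ is n − rank(A − λI), which equals the number of Jordan blocks for λ):
  λ = 4: algebraic multiplicity = 4, geometric multiplicity = 3

Determining the block sizes for each eigenvalue:
  λ = 4: 3 blocks summing to 4 forces exactly one block of size 2 and the rest size 1 → block sizes [2, 1, 1]

Assembling the blocks gives a Jordan form
J =
  [4, 1, 0, 0]
  [0, 4, 0, 0]
  [0, 0, 4, 0]
  [0, 0, 0, 4]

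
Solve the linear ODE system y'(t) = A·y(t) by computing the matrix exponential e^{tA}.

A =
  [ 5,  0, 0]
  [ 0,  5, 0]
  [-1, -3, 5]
e^{tA} =
  [exp(5*t), 0, 0]
  [0, exp(5*t), 0]
  [-t*exp(5*t), -3*t*exp(5*t), exp(5*t)]

Strategy: write A = P · J · P⁻¹ where J is a Jordan canonical form, so e^{tA} = P · e^{tJ} · P⁻¹, and e^{tJ} can be computed block-by-block.

A has Jordan form
J =
  [5, 1, 0]
  [0, 5, 0]
  [0, 0, 5]
(up to reordering of blocks).

Per-block formulas:
  For a 2×2 Jordan block J_2(5): exp(t · J_2(5)) = e^(5t)·(I + t·N), where N is the 2×2 nilpotent shift.
  For a 1×1 block at λ = 5: exp(t · [5]) = [e^(5t)].

After assembling e^{tJ} and conjugating by P, we get:

e^{tA} =
  [exp(5*t), 0, 0]
  [0, exp(5*t), 0]
  [-t*exp(5*t), -3*t*exp(5*t), exp(5*t)]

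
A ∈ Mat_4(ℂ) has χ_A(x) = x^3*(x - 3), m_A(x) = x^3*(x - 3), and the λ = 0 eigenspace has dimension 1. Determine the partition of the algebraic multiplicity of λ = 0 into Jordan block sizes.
Block sizes for λ = 0: [3]

Step 1 — from the characteristic polynomial, algebraic multiplicity of λ = 0 is 3. From dim ker(A − (0)·I) = 1, there are exactly 1 Jordan blocks for λ = 0.
Step 2 — from the minimal polynomial, the factor (x − 0)^3 tells us the largest block for λ = 0 has size 3.
Step 3 — with total size 3, 1 blocks, and largest block 3, the block sizes (in nonincreasing order) are [3].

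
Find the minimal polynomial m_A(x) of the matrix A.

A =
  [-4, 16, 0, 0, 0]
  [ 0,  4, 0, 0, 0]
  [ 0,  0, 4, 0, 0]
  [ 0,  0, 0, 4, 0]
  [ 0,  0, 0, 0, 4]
x^2 - 16

The characteristic polynomial is χ_A(x) = (x - 4)^4*(x + 4), so the eigenvalues are known. The minimal polynomial is
  m_A(x) = Π_λ (x − λ)^{k_λ}
where k_λ is the size of the *largest* Jordan block for λ (equivalently, the smallest k with (A − λI)^k v = 0 for every generalised eigenvector v of λ).

  λ = -4: largest Jordan block has size 1, contributing (x + 4)
  λ = 4: largest Jordan block has size 1, contributing (x − 4)

So m_A(x) = (x - 4)*(x + 4) = x^2 - 16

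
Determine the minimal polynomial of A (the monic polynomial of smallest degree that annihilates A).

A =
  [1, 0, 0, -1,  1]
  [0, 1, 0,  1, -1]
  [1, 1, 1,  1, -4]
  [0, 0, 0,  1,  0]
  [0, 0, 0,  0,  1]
x^2 - 2*x + 1

The characteristic polynomial is χ_A(x) = (x - 1)^5, so the eigenvalues are known. The minimal polynomial is
  m_A(x) = Π_λ (x − λ)^{k_λ}
where k_λ is the size of the *largest* Jordan block for λ (equivalently, the smallest k with (A − λI)^k v = 0 for every generalised eigenvector v of λ).

  λ = 1: largest Jordan block has size 2, contributing (x − 1)^2

So m_A(x) = (x - 1)^2 = x^2 - 2*x + 1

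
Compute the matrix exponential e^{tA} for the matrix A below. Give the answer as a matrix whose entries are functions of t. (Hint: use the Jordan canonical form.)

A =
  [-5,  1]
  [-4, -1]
e^{tA} =
  [-2*t*exp(-3*t) + exp(-3*t), t*exp(-3*t)]
  [-4*t*exp(-3*t), 2*t*exp(-3*t) + exp(-3*t)]

Strategy: write A = P · J · P⁻¹ where J is a Jordan canonical form, so e^{tA} = P · e^{tJ} · P⁻¹, and e^{tJ} can be computed block-by-block.

A has Jordan form
J =
  [-3,  1]
  [ 0, -3]
(up to reordering of blocks).

Per-block formulas:
  For a 2×2 Jordan block J_2(-3): exp(t · J_2(-3)) = e^(-3t)·(I + t·N), where N is the 2×2 nilpotent shift.

After assembling e^{tJ} and conjugating by P, we get:

e^{tA} =
  [-2*t*exp(-3*t) + exp(-3*t), t*exp(-3*t)]
  [-4*t*exp(-3*t), 2*t*exp(-3*t) + exp(-3*t)]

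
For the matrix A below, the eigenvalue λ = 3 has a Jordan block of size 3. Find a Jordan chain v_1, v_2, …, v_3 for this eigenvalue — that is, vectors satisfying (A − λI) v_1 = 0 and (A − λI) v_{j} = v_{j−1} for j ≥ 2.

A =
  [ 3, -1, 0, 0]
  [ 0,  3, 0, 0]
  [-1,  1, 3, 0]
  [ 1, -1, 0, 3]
A Jordan chain for λ = 3 of length 3:
v_1 = (0, 0, 1, -1)ᵀ
v_2 = (-1, 0, 1, -1)ᵀ
v_3 = (0, 1, 0, 0)ᵀ

Let N = A − (3)·I. We want v_3 with N^3 v_3 = 0 but N^2 v_3 ≠ 0; then v_{j-1} := N · v_j for j = 3, …, 2.

Pick v_3 = (0, 1, 0, 0)ᵀ.
Then v_2 = N · v_3 = (-1, 0, 1, -1)ᵀ.
Then v_1 = N · v_2 = (0, 0, 1, -1)ᵀ.

Sanity check: (A − (3)·I) v_1 = (0, 0, 0, 0)ᵀ = 0. ✓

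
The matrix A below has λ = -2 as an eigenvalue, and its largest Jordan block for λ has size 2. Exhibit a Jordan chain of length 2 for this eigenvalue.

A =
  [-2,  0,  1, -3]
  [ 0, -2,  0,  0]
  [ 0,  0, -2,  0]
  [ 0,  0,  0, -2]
A Jordan chain for λ = -2 of length 2:
v_1 = (1, 0, 0, 0)ᵀ
v_2 = (0, 0, 1, 0)ᵀ

Let N = A − (-2)·I. We want v_2 with N^2 v_2 = 0 but N^1 v_2 ≠ 0; then v_{j-1} := N · v_j for j = 2, …, 2.

Pick v_2 = (0, 0, 1, 0)ᵀ.
Then v_1 = N · v_2 = (1, 0, 0, 0)ᵀ.

Sanity check: (A − (-2)·I) v_1 = (0, 0, 0, 0)ᵀ = 0. ✓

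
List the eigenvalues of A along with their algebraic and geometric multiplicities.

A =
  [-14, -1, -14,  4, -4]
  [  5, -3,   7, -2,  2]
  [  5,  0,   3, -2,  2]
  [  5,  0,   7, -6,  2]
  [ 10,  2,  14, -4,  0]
λ = -4: alg = 5, geom = 3

Step 1 — factor the characteristic polynomial to read off the algebraic multiplicities:
  χ_A(x) = (x + 4)^5

Step 2 — compute geometric multiplicities via the rank-nullity identity g(λ) = n − rank(A − λI):
  rank(A − (-4)·I) = 2, so dim ker(A − (-4)·I) = n − 2 = 3

Summary:
  λ = -4: algebraic multiplicity = 5, geometric multiplicity = 3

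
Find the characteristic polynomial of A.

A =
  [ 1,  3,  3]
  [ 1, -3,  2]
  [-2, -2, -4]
x^3 + 6*x^2 + 12*x + 8

Expanding det(x·I − A) (e.g. by cofactor expansion or by noting that A is similar to its Jordan form J, which has the same characteristic polynomial as A) gives
  χ_A(x) = x^3 + 6*x^2 + 12*x + 8
which factors as (x + 2)^3. The eigenvalues (with algebraic multiplicities) are λ = -2 with multiplicity 3.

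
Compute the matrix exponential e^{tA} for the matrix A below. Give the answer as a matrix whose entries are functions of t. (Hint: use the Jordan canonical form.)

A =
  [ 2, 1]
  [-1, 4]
e^{tA} =
  [-t*exp(3*t) + exp(3*t), t*exp(3*t)]
  [-t*exp(3*t), t*exp(3*t) + exp(3*t)]

Strategy: write A = P · J · P⁻¹ where J is a Jordan canonical form, so e^{tA} = P · e^{tJ} · P⁻¹, and e^{tJ} can be computed block-by-block.

A has Jordan form
J =
  [3, 1]
  [0, 3]
(up to reordering of blocks).

Per-block formulas:
  For a 2×2 Jordan block J_2(3): exp(t · J_2(3)) = e^(3t)·(I + t·N), where N is the 2×2 nilpotent shift.

After assembling e^{tJ} and conjugating by P, we get:

e^{tA} =
  [-t*exp(3*t) + exp(3*t), t*exp(3*t)]
  [-t*exp(3*t), t*exp(3*t) + exp(3*t)]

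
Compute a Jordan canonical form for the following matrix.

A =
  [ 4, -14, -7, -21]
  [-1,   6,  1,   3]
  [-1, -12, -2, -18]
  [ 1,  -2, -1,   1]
J_1(-3) ⊕ J_2(4) ⊕ J_1(4)

The characteristic polynomial is
  det(x·I − A) = x^4 - 9*x^3 + 12*x^2 + 80*x - 192 = (x - 4)^3*(x + 3)

Eigenvalues and multiplicities (the geometric multiplicity of λ is n − rank(A − λI), which equals the number of Jordan blocks for λ):
  λ = -3: algebraic multiplicity = 1, geometric multiplicity = 1
  λ = 4: algebraic multiplicity = 3, geometric multiplicity = 2

Determining the block sizes for each eigenvalue:
  λ = -3: one block (gm = 1), so the single block has size am = 1 → block sizes [1]
  λ = 4: 2 blocks summing to 3 forces exactly one block of size 2 and the rest size 1 → block sizes [2, 1]

Assembling the blocks gives a Jordan form
J =
  [-3, 0, 0, 0]
  [ 0, 4, 1, 0]
  [ 0, 0, 4, 0]
  [ 0, 0, 0, 4]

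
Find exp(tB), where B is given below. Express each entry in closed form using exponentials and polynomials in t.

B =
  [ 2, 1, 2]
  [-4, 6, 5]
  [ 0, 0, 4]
e^{tB} =
  [-2*t*exp(4*t) + exp(4*t), t*exp(4*t), t^2*exp(4*t)/2 + 2*t*exp(4*t)]
  [-4*t*exp(4*t), 2*t*exp(4*t) + exp(4*t), t^2*exp(4*t) + 5*t*exp(4*t)]
  [0, 0, exp(4*t)]

Strategy: write B = P · J · P⁻¹ where J is a Jordan canonical form, so e^{tB} = P · e^{tJ} · P⁻¹, and e^{tJ} can be computed block-by-block.

B has Jordan form
J =
  [4, 1, 0]
  [0, 4, 1]
  [0, 0, 4]
(up to reordering of blocks).

Per-block formulas:
  For a 3×3 Jordan block J_3(4): exp(t · J_3(4)) = e^(4t)·(I + t·N + (t^2/2)·N^2), where N is the 3×3 nilpotent shift.

After assembling e^{tJ} and conjugating by P, we get:

e^{tB} =
  [-2*t*exp(4*t) + exp(4*t), t*exp(4*t), t^2*exp(4*t)/2 + 2*t*exp(4*t)]
  [-4*t*exp(4*t), 2*t*exp(4*t) + exp(4*t), t^2*exp(4*t) + 5*t*exp(4*t)]
  [0, 0, exp(4*t)]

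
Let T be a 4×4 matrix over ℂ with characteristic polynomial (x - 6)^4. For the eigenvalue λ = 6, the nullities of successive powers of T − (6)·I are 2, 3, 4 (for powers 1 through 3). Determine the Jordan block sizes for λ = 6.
Block sizes for λ = 6: [3, 1]

From the dimensions of kernels of powers, the number of Jordan blocks of size at least j is d_j − d_{j−1} where d_j = dim ker(N^j) (with d_0 = 0). Computing the differences gives [2, 1, 1].
The number of blocks of size exactly k is (#blocks of size ≥ k) − (#blocks of size ≥ k + 1), so the partition is: 1 block(s) of size 1, 1 block(s) of size 3.
In nonincreasing order the block sizes are [3, 1].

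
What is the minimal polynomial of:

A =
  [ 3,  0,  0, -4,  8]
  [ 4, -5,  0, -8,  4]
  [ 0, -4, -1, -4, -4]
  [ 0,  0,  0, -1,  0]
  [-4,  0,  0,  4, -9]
x^2 + 6*x + 5

The characteristic polynomial is χ_A(x) = (x + 1)^3*(x + 5)^2, so the eigenvalues are known. The minimal polynomial is
  m_A(x) = Π_λ (x − λ)^{k_λ}
where k_λ is the size of the *largest* Jordan block for λ (equivalently, the smallest k with (A − λI)^k v = 0 for every generalised eigenvector v of λ).

  λ = -5: largest Jordan block has size 1, contributing (x + 5)
  λ = -1: largest Jordan block has size 1, contributing (x + 1)

So m_A(x) = (x + 1)*(x + 5) = x^2 + 6*x + 5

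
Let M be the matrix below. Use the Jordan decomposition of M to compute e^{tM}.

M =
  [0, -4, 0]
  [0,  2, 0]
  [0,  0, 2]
e^{tM} =
  [1, 2 - 2*exp(2*t), 0]
  [0, exp(2*t), 0]
  [0, 0, exp(2*t)]

Strategy: write M = P · J · P⁻¹ where J is a Jordan canonical form, so e^{tM} = P · e^{tJ} · P⁻¹, and e^{tJ} can be computed block-by-block.

M has Jordan form
J =
  [0, 0, 0]
  [0, 2, 0]
  [0, 0, 2]
(up to reordering of blocks).

Per-block formulas:
  For a 1×1 block at λ = 0: exp(t · [0]) = [e^(0t)].
  For a 1×1 block at λ = 2: exp(t · [2]) = [e^(2t)].

After assembling e^{tJ} and conjugating by P, we get:

e^{tM} =
  [1, 2 - 2*exp(2*t), 0]
  [0, exp(2*t), 0]
  [0, 0, exp(2*t)]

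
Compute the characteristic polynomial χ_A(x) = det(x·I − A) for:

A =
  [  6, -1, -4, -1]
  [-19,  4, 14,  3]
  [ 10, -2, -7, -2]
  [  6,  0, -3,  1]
x^4 - 4*x^3 + 6*x^2 - 4*x + 1

Expanding det(x·I − A) (e.g. by cofactor expansion or by noting that A is similar to its Jordan form J, which has the same characteristic polynomial as A) gives
  χ_A(x) = x^4 - 4*x^3 + 6*x^2 - 4*x + 1
which factors as (x - 1)^4. The eigenvalues (with algebraic multiplicities) are λ = 1 with multiplicity 4.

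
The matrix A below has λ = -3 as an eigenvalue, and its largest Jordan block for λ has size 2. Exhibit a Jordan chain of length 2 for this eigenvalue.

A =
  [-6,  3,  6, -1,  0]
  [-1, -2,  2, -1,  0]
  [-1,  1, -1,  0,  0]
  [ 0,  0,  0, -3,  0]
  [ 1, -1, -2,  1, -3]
A Jordan chain for λ = -3 of length 2:
v_1 = (-3, -1, -1, 0, 1)ᵀ
v_2 = (1, 0, 0, 0, 0)ᵀ

Let N = A − (-3)·I. We want v_2 with N^2 v_2 = 0 but N^1 v_2 ≠ 0; then v_{j-1} := N · v_j for j = 2, …, 2.

Pick v_2 = (1, 0, 0, 0, 0)ᵀ.
Then v_1 = N · v_2 = (-3, -1, -1, 0, 1)ᵀ.

Sanity check: (A − (-3)·I) v_1 = (0, 0, 0, 0, 0)ᵀ = 0. ✓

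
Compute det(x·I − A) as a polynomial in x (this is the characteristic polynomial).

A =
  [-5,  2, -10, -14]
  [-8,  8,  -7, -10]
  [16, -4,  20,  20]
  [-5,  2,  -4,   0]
x^4 - 23*x^3 + 198*x^2 - 756*x + 1080

Expanding det(x·I − A) (e.g. by cofactor expansion or by noting that A is similar to its Jordan form J, which has the same characteristic polynomial as A) gives
  χ_A(x) = x^4 - 23*x^3 + 198*x^2 - 756*x + 1080
which factors as (x - 6)^3*(x - 5). The eigenvalues (with algebraic multiplicities) are λ = 5 with multiplicity 1, λ = 6 with multiplicity 3.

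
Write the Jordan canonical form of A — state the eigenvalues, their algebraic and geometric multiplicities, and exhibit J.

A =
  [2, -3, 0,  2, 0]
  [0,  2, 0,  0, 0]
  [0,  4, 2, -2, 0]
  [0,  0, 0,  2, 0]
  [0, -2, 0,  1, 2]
J_2(2) ⊕ J_2(2) ⊕ J_1(2)

The characteristic polynomial is
  det(x·I − A) = x^5 - 10*x^4 + 40*x^3 - 80*x^2 + 80*x - 32 = (x - 2)^5

Eigenvalues and multiplicities (the geometric multiplicity of λ is n − rank(A − λI), which equals the number of Jordan blocks for λ):
  λ = 2: algebraic multiplicity = 5, geometric multiplicity = 3

Determining the block sizes for each eigenvalue:
  λ = 2: with am = 5 and gm = 3, the partition is not yet determined (e.g. several partitions of 5 into 3 parts exist). Let N = A − (2)·I. Computing rank(N^1) = 2, rank(N^2) = 0; the number of blocks of size ≥ j is rank(N^{j−1}) − rank(N^j), giving [3, 2]. So we have 2 block(s) of size 2, 1 block(s) of size 1 → block sizes [2, 2, 1]

Assembling the blocks gives a Jordan form
J =
  [2, 1, 0, 0, 0]
  [0, 2, 0, 0, 0]
  [0, 0, 2, 1, 0]
  [0, 0, 0, 2, 0]
  [0, 0, 0, 0, 2]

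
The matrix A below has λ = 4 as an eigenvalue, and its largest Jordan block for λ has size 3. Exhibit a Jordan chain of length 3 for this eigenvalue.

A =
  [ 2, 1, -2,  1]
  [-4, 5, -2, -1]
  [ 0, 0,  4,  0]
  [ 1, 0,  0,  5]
A Jordan chain for λ = 4 of length 3:
v_1 = (1, 3, 0, -1)ᵀ
v_2 = (-2, -4, 0, 1)ᵀ
v_3 = (1, 0, 0, 0)ᵀ

Let N = A − (4)·I. We want v_3 with N^3 v_3 = 0 but N^2 v_3 ≠ 0; then v_{j-1} := N · v_j for j = 3, …, 2.

Pick v_3 = (1, 0, 0, 0)ᵀ.
Then v_2 = N · v_3 = (-2, -4, 0, 1)ᵀ.
Then v_1 = N · v_2 = (1, 3, 0, -1)ᵀ.

Sanity check: (A − (4)·I) v_1 = (0, 0, 0, 0)ᵀ = 0. ✓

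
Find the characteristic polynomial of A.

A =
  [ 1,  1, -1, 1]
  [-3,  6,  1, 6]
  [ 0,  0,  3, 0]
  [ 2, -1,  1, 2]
x^4 - 12*x^3 + 54*x^2 - 108*x + 81

Expanding det(x·I − A) (e.g. by cofactor expansion or by noting that A is similar to its Jordan form J, which has the same characteristic polynomial as A) gives
  χ_A(x) = x^4 - 12*x^3 + 54*x^2 - 108*x + 81
which factors as (x - 3)^4. The eigenvalues (with algebraic multiplicities) are λ = 3 with multiplicity 4.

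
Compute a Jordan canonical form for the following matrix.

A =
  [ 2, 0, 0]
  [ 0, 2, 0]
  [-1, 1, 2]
J_2(2) ⊕ J_1(2)

The characteristic polynomial is
  det(x·I − A) = x^3 - 6*x^2 + 12*x - 8 = (x - 2)^3

Eigenvalues and multiplicities (the geometric multiplicity of λ is n − rank(A − λI), which equals the number of Jordan blocks for λ):
  λ = 2: algebraic multiplicity = 3, geometric multiplicity = 2

Determining the block sizes for each eigenvalue:
  λ = 2: 2 blocks summing to 3 forces exactly one block of size 2 and the rest size 1 → block sizes [2, 1]

Assembling the blocks gives a Jordan form
J =
  [2, 1, 0]
  [0, 2, 0]
  [0, 0, 2]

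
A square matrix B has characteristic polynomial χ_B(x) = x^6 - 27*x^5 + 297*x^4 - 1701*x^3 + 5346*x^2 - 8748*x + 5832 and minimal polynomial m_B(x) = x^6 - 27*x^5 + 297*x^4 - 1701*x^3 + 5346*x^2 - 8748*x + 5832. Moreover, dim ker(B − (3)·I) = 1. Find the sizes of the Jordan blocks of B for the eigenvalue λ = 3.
Block sizes for λ = 3: [3]

Step 1 — from the characteristic polynomial, algebraic multiplicity of λ = 3 is 3. From dim ker(B − (3)·I) = 1, there are exactly 1 Jordan blocks for λ = 3.
Step 2 — from the minimal polynomial, the factor (x − 3)^3 tells us the largest block for λ = 3 has size 3.
Step 3 — with total size 3, 1 blocks, and largest block 3, the block sizes (in nonincreasing order) are [3].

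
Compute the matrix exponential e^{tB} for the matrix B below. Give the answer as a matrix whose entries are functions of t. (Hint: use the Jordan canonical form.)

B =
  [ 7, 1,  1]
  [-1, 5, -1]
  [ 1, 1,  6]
e^{tB} =
  [t^2*exp(6*t)/2 + t*exp(6*t) + exp(6*t), t^2*exp(6*t)/2 + t*exp(6*t), t*exp(6*t)]
  [-t^2*exp(6*t)/2 - t*exp(6*t), -t^2*exp(6*t)/2 - t*exp(6*t) + exp(6*t), -t*exp(6*t)]
  [t*exp(6*t), t*exp(6*t), exp(6*t)]

Strategy: write B = P · J · P⁻¹ where J is a Jordan canonical form, so e^{tB} = P · e^{tJ} · P⁻¹, and e^{tJ} can be computed block-by-block.

B has Jordan form
J =
  [6, 1, 0]
  [0, 6, 1]
  [0, 0, 6]
(up to reordering of blocks).

Per-block formulas:
  For a 3×3 Jordan block J_3(6): exp(t · J_3(6)) = e^(6t)·(I + t·N + (t^2/2)·N^2), where N is the 3×3 nilpotent shift.

After assembling e^{tJ} and conjugating by P, we get:

e^{tB} =
  [t^2*exp(6*t)/2 + t*exp(6*t) + exp(6*t), t^2*exp(6*t)/2 + t*exp(6*t), t*exp(6*t)]
  [-t^2*exp(6*t)/2 - t*exp(6*t), -t^2*exp(6*t)/2 - t*exp(6*t) + exp(6*t), -t*exp(6*t)]
  [t*exp(6*t), t*exp(6*t), exp(6*t)]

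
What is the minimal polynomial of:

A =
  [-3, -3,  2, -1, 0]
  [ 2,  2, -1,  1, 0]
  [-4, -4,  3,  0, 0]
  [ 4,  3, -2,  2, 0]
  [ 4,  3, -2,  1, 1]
x^3 - 3*x^2 + 3*x - 1

The characteristic polynomial is χ_A(x) = (x - 1)^5, so the eigenvalues are known. The minimal polynomial is
  m_A(x) = Π_λ (x − λ)^{k_λ}
where k_λ is the size of the *largest* Jordan block for λ (equivalently, the smallest k with (A − λI)^k v = 0 for every generalised eigenvector v of λ).

  λ = 1: largest Jordan block has size 3, contributing (x − 1)^3

So m_A(x) = (x - 1)^3 = x^3 - 3*x^2 + 3*x - 1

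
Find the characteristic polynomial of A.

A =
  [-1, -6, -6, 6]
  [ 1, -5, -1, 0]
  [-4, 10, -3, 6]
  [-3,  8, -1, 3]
x^4 + 6*x^3 + 12*x^2 + 10*x + 3

Expanding det(x·I − A) (e.g. by cofactor expansion or by noting that A is similar to its Jordan form J, which has the same characteristic polynomial as A) gives
  χ_A(x) = x^4 + 6*x^3 + 12*x^2 + 10*x + 3
which factors as (x + 1)^3*(x + 3). The eigenvalues (with algebraic multiplicities) are λ = -3 with multiplicity 1, λ = -1 with multiplicity 3.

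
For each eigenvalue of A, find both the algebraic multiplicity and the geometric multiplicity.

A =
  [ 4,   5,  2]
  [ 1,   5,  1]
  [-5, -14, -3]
λ = 2: alg = 3, geom = 1

Step 1 — factor the characteristic polynomial to read off the algebraic multiplicities:
  χ_A(x) = (x - 2)^3

Step 2 — compute geometric multiplicities via the rank-nullity identity g(λ) = n − rank(A − λI):
  rank(A − (2)·I) = 2, so dim ker(A − (2)·I) = n − 2 = 1

Summary:
  λ = 2: algebraic multiplicity = 3, geometric multiplicity = 1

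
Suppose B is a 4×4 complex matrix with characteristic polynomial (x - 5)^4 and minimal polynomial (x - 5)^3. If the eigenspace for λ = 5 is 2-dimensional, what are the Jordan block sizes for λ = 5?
Block sizes for λ = 5: [3, 1]

Step 1 — from the characteristic polynomial, algebraic multiplicity of λ = 5 is 4. From dim ker(B − (5)·I) = 2, there are exactly 2 Jordan blocks for λ = 5.
Step 2 — from the minimal polynomial, the factor (x − 5)^3 tells us the largest block for λ = 5 has size 3.
Step 3 — with total size 4, 2 blocks, and largest block 3, the block sizes (in nonincreasing order) are [3, 1].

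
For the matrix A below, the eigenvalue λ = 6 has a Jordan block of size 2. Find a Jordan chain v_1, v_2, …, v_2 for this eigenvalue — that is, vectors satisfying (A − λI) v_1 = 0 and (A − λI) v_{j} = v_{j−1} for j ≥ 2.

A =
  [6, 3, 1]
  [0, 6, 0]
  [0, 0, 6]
A Jordan chain for λ = 6 of length 2:
v_1 = (3, 0, 0)ᵀ
v_2 = (0, 1, 0)ᵀ

Let N = A − (6)·I. We want v_2 with N^2 v_2 = 0 but N^1 v_2 ≠ 0; then v_{j-1} := N · v_j for j = 2, …, 2.

Pick v_2 = (0, 1, 0)ᵀ.
Then v_1 = N · v_2 = (3, 0, 0)ᵀ.

Sanity check: (A − (6)·I) v_1 = (0, 0, 0)ᵀ = 0. ✓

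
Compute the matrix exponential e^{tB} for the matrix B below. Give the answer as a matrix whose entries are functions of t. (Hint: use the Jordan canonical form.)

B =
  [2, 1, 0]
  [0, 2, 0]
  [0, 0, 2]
e^{tB} =
  [exp(2*t), t*exp(2*t), 0]
  [0, exp(2*t), 0]
  [0, 0, exp(2*t)]

Strategy: write B = P · J · P⁻¹ where J is a Jordan canonical form, so e^{tB} = P · e^{tJ} · P⁻¹, and e^{tJ} can be computed block-by-block.

B has Jordan form
J =
  [2, 1, 0]
  [0, 2, 0]
  [0, 0, 2]
(up to reordering of blocks).

Per-block formulas:
  For a 2×2 Jordan block J_2(2): exp(t · J_2(2)) = e^(2t)·(I + t·N), where N is the 2×2 nilpotent shift.
  For a 1×1 block at λ = 2: exp(t · [2]) = [e^(2t)].

After assembling e^{tJ} and conjugating by P, we get:

e^{tB} =
  [exp(2*t), t*exp(2*t), 0]
  [0, exp(2*t), 0]
  [0, 0, exp(2*t)]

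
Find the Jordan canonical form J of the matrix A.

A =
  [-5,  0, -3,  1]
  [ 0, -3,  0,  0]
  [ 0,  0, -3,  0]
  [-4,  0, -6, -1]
J_2(-3) ⊕ J_1(-3) ⊕ J_1(-3)

The characteristic polynomial is
  det(x·I − A) = x^4 + 12*x^3 + 54*x^2 + 108*x + 81 = (x + 3)^4

Eigenvalues and multiplicities (the geometric multiplicity of λ is n − rank(A − λI), which equals the number of Jordan blocks for λ):
  λ = -3: algebraic multiplicity = 4, geometric multiplicity = 3

Determining the block sizes for each eigenvalue:
  λ = -3: 3 blocks summing to 4 forces exactly one block of size 2 and the rest size 1 → block sizes [2, 1, 1]

Assembling the blocks gives a Jordan form
J =
  [-3,  1,  0,  0]
  [ 0, -3,  0,  0]
  [ 0,  0, -3,  0]
  [ 0,  0,  0, -3]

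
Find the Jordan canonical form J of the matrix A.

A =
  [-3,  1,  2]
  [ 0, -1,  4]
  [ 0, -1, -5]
J_2(-3) ⊕ J_1(-3)

The characteristic polynomial is
  det(x·I − A) = x^3 + 9*x^2 + 27*x + 27 = (x + 3)^3

Eigenvalues and multiplicities (the geometric multiplicity of λ is n − rank(A − λI), which equals the number of Jordan blocks for λ):
  λ = -3: algebraic multiplicity = 3, geometric multiplicity = 2

Determining the block sizes for each eigenvalue:
  λ = -3: 2 blocks summing to 3 forces exactly one block of size 2 and the rest size 1 → block sizes [2, 1]

Assembling the blocks gives a Jordan form
J =
  [-3,  1,  0]
  [ 0, -3,  0]
  [ 0,  0, -3]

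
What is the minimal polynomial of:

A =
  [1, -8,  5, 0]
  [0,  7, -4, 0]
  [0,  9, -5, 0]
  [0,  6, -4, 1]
x^3 - 3*x^2 + 3*x - 1

The characteristic polynomial is χ_A(x) = (x - 1)^4, so the eigenvalues are known. The minimal polynomial is
  m_A(x) = Π_λ (x − λ)^{k_λ}
where k_λ is the size of the *largest* Jordan block for λ (equivalently, the smallest k with (A − λI)^k v = 0 for every generalised eigenvector v of λ).

  λ = 1: largest Jordan block has size 3, contributing (x − 1)^3

So m_A(x) = (x - 1)^3 = x^3 - 3*x^2 + 3*x - 1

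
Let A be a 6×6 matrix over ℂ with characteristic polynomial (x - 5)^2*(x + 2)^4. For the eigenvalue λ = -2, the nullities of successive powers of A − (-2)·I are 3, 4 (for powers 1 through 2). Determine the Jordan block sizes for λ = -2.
Block sizes for λ = -2: [2, 1, 1]

From the dimensions of kernels of powers, the number of Jordan blocks of size at least j is d_j − d_{j−1} where d_j = dim ker(N^j) (with d_0 = 0). Computing the differences gives [3, 1].
The number of blocks of size exactly k is (#blocks of size ≥ k) − (#blocks of size ≥ k + 1), so the partition is: 2 block(s) of size 1, 1 block(s) of size 2.
In nonincreasing order the block sizes are [2, 1, 1].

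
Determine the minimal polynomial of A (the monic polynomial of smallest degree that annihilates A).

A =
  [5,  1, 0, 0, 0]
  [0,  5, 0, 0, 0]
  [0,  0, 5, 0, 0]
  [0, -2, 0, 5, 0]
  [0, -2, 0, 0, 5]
x^2 - 10*x + 25

The characteristic polynomial is χ_A(x) = (x - 5)^5, so the eigenvalues are known. The minimal polynomial is
  m_A(x) = Π_λ (x − λ)^{k_λ}
where k_λ is the size of the *largest* Jordan block for λ (equivalently, the smallest k with (A − λI)^k v = 0 for every generalised eigenvector v of λ).

  λ = 5: largest Jordan block has size 2, contributing (x − 5)^2

So m_A(x) = (x - 5)^2 = x^2 - 10*x + 25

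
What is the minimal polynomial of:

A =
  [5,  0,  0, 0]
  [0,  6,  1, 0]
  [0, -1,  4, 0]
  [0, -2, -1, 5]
x^3 - 15*x^2 + 75*x - 125

The characteristic polynomial is χ_A(x) = (x - 5)^4, so the eigenvalues are known. The minimal polynomial is
  m_A(x) = Π_λ (x − λ)^{k_λ}
where k_λ is the size of the *largest* Jordan block for λ (equivalently, the smallest k with (A − λI)^k v = 0 for every generalised eigenvector v of λ).

  λ = 5: largest Jordan block has size 3, contributing (x − 5)^3

So m_A(x) = (x - 5)^3 = x^3 - 15*x^2 + 75*x - 125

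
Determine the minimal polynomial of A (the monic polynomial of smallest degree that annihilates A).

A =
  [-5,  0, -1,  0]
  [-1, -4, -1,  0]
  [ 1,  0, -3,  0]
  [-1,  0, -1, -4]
x^2 + 8*x + 16

The characteristic polynomial is χ_A(x) = (x + 4)^4, so the eigenvalues are known. The minimal polynomial is
  m_A(x) = Π_λ (x − λ)^{k_λ}
where k_λ is the size of the *largest* Jordan block for λ (equivalently, the smallest k with (A − λI)^k v = 0 for every generalised eigenvector v of λ).

  λ = -4: largest Jordan block has size 2, contributing (x + 4)^2

So m_A(x) = (x + 4)^2 = x^2 + 8*x + 16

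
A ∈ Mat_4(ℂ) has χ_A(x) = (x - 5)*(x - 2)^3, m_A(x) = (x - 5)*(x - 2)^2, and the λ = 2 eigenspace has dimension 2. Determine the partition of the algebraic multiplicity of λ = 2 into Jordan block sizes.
Block sizes for λ = 2: [2, 1]

Step 1 — from the characteristic polynomial, algebraic multiplicity of λ = 2 is 3. From dim ker(A − (2)·I) = 2, there are exactly 2 Jordan blocks for λ = 2.
Step 2 — from the minimal polynomial, the factor (x − 2)^2 tells us the largest block for λ = 2 has size 2.
Step 3 — with total size 3, 2 blocks, and largest block 2, the block sizes (in nonincreasing order) are [2, 1].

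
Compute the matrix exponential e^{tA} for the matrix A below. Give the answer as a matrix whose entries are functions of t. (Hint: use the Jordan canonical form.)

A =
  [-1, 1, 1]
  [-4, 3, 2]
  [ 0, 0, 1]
e^{tA} =
  [-2*t*exp(t) + exp(t), t*exp(t), t*exp(t)]
  [-4*t*exp(t), 2*t*exp(t) + exp(t), 2*t*exp(t)]
  [0, 0, exp(t)]

Strategy: write A = P · J · P⁻¹ where J is a Jordan canonical form, so e^{tA} = P · e^{tJ} · P⁻¹, and e^{tJ} can be computed block-by-block.

A has Jordan form
J =
  [1, 1, 0]
  [0, 1, 0]
  [0, 0, 1]
(up to reordering of blocks).

Per-block formulas:
  For a 1×1 block at λ = 1: exp(t · [1]) = [e^(1t)].
  For a 2×2 Jordan block J_2(1): exp(t · J_2(1)) = e^(1t)·(I + t·N), where N is the 2×2 nilpotent shift.

After assembling e^{tJ} and conjugating by P, we get:

e^{tA} =
  [-2*t*exp(t) + exp(t), t*exp(t), t*exp(t)]
  [-4*t*exp(t), 2*t*exp(t) + exp(t), 2*t*exp(t)]
  [0, 0, exp(t)]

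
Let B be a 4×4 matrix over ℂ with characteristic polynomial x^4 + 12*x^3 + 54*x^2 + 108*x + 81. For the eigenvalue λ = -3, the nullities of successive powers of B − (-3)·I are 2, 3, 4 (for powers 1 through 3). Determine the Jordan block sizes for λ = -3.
Block sizes for λ = -3: [3, 1]

From the dimensions of kernels of powers, the number of Jordan blocks of size at least j is d_j − d_{j−1} where d_j = dim ker(N^j) (with d_0 = 0). Computing the differences gives [2, 1, 1].
The number of blocks of size exactly k is (#blocks of size ≥ k) − (#blocks of size ≥ k + 1), so the partition is: 1 block(s) of size 1, 1 block(s) of size 3.
In nonincreasing order the block sizes are [3, 1].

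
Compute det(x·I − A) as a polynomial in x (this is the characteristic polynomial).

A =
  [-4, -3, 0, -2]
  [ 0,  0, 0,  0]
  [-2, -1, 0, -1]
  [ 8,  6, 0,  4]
x^4

Expanding det(x·I − A) (e.g. by cofactor expansion or by noting that A is similar to its Jordan form J, which has the same characteristic polynomial as A) gives
  χ_A(x) = x^4
which factors as x^4. The eigenvalues (with algebraic multiplicities) are λ = 0 with multiplicity 4.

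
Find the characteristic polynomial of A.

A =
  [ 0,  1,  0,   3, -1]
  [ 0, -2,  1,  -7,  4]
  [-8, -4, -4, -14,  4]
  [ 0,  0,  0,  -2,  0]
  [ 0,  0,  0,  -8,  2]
x^5 + 6*x^4 + 8*x^3 - 16*x^2 - 48*x - 32

Expanding det(x·I − A) (e.g. by cofactor expansion or by noting that A is similar to its Jordan form J, which has the same characteristic polynomial as A) gives
  χ_A(x) = x^5 + 6*x^4 + 8*x^3 - 16*x^2 - 48*x - 32
which factors as (x - 2)*(x + 2)^4. The eigenvalues (with algebraic multiplicities) are λ = -2 with multiplicity 4, λ = 2 with multiplicity 1.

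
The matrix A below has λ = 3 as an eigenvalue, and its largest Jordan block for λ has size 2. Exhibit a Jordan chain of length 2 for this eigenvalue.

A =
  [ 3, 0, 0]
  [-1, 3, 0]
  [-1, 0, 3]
A Jordan chain for λ = 3 of length 2:
v_1 = (0, -1, -1)ᵀ
v_2 = (1, 0, 0)ᵀ

Let N = A − (3)·I. We want v_2 with N^2 v_2 = 0 but N^1 v_2 ≠ 0; then v_{j-1} := N · v_j for j = 2, …, 2.

Pick v_2 = (1, 0, 0)ᵀ.
Then v_1 = N · v_2 = (0, -1, -1)ᵀ.

Sanity check: (A − (3)·I) v_1 = (0, 0, 0)ᵀ = 0. ✓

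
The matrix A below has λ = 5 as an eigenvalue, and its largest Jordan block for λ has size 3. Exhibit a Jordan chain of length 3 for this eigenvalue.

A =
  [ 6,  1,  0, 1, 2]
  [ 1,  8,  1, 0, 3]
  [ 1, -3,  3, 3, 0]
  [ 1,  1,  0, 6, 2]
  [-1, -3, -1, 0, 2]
A Jordan chain for λ = 5 of length 3:
v_1 = (1, 2, -1, 1, -2)ᵀ
v_2 = (1, 1, 1, 1, -1)ᵀ
v_3 = (1, 0, 0, 0, 0)ᵀ

Let N = A − (5)·I. We want v_3 with N^3 v_3 = 0 but N^2 v_3 ≠ 0; then v_{j-1} := N · v_j for j = 3, …, 2.

Pick v_3 = (1, 0, 0, 0, 0)ᵀ.
Then v_2 = N · v_3 = (1, 1, 1, 1, -1)ᵀ.
Then v_1 = N · v_2 = (1, 2, -1, 1, -2)ᵀ.

Sanity check: (A − (5)·I) v_1 = (0, 0, 0, 0, 0)ᵀ = 0. ✓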